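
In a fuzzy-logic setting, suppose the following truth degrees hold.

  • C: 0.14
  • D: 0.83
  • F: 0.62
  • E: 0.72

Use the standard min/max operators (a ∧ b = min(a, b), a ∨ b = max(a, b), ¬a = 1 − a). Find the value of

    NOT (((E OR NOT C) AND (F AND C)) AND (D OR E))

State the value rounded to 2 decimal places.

0.86

NOT C = 1 − 0.14 = 0.86
E OR NOT C = max(a, b) on (0.72, 0.86) = 0.86
F AND C = min(a, b) on (0.62, 0.14) = 0.14
(E OR NOT C) AND (F AND C) = min(a, b) on (0.86, 0.14) = 0.14
D OR E = max(a, b) on (0.83, 0.72) = 0.83
((E OR NOT C) AND (F AND C)) AND (D OR E) = min(a, b) on (0.14, 0.83) = 0.14
NOT (((E OR NOT C) AND (F AND C)) AND (D OR E)) = 1 − 0.14 = 0.86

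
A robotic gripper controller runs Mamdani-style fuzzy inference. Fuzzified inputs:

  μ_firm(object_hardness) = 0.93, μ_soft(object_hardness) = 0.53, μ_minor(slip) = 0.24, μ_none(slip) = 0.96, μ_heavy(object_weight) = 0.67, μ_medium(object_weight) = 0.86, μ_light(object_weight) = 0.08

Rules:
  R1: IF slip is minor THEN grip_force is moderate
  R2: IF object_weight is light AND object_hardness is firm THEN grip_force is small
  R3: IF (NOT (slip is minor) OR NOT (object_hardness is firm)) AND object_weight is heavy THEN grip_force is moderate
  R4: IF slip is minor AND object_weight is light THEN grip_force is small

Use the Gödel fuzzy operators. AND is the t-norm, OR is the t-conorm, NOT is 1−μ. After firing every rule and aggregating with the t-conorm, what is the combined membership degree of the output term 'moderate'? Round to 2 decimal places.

0.67

R1: minor=0.24 → w = 0.24
R2: light=0.08, firm=0.93; AND[min(a, b)] → w = 0.08
R3: (¬minor=1−0.24=0.76 OR ¬firm=1−0.93=0.07) = 0.76; AND[min(a, b)] with heavy=0.67 → w = 0.67
R4: minor=0.24, light=0.08; AND[min(a, b)] → w = 0.08
Rules with consequent 'moderate': {R1, R3} → strengths 0.24, 0.67
Aggregate via t-conorm [max(a, b)]: 0.67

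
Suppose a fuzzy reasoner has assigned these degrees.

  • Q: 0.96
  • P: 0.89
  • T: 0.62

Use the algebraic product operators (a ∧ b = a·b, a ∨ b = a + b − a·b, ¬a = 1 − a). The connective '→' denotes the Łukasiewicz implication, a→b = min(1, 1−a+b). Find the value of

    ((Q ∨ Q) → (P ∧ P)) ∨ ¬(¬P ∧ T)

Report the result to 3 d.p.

0.986

Q ∨ Q = a + b − a·b on (0.9600, 0.9600) = 0.9984
P ∧ P = a·b on (0.8900, 0.8900) = 0.7921
(Q ∨ Q) → (P ∧ P)  [Łukasiewicz: min(1, 1−a+b)] with a=0.9984, b=0.7921 → 0.7937
¬P = 1 − 0.8900 = 0.1100
¬P ∧ T = a·b on (0.1100, 0.6200) = 0.0682
¬(¬P ∧ T) = 1 − 0.0682 = 0.9318
((Q ∨ Q) → (P ∧ P)) ∨ ¬(¬P ∧ T) = a + b − a·b on (0.7937, 0.9318) = 0.9859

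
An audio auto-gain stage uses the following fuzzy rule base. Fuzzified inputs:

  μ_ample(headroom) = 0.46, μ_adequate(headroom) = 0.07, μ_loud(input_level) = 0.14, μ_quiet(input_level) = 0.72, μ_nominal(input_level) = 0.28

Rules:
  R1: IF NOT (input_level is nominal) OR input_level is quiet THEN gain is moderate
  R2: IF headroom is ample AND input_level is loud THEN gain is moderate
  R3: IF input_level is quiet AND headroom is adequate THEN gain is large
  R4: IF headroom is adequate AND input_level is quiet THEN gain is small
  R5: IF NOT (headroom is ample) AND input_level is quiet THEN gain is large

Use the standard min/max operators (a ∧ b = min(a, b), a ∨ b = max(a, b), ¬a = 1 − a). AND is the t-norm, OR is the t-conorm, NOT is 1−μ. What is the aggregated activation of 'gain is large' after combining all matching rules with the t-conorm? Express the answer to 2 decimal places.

0.54

R1: ¬nominal=1−0.28=0.72, quiet=0.72; OR[max(a, b)] → w = 0.72
R2: ample=0.46, loud=0.14; AND[min(a, b)] → w = 0.14
R3: quiet=0.72, adequate=0.07; AND[min(a, b)] → w = 0.07
R4: adequate=0.07, quiet=0.72; AND[min(a, b)] → w = 0.07
R5: ¬ample=1−0.46=0.54, quiet=0.72; AND[min(a, b)] → w = 0.54
Rules with consequent 'large': {R3, R5} → strengths 0.07, 0.54
Aggregate via t-conorm [max(a, b)]: 0.54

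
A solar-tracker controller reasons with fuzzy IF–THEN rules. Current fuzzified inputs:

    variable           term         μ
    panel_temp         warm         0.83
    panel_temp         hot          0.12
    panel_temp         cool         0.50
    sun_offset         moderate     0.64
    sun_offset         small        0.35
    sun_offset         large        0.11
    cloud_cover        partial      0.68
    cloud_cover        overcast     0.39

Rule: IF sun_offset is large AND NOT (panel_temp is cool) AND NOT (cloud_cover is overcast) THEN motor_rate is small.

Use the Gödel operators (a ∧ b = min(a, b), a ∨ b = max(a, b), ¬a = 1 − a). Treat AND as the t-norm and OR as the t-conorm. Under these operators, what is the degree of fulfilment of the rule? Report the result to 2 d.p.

0.11

firing strength: large=0.11, ¬cool=1−0.50=0.50, ¬overcast=1−0.39=0.61; AND[min(a, b)] → w = 0.11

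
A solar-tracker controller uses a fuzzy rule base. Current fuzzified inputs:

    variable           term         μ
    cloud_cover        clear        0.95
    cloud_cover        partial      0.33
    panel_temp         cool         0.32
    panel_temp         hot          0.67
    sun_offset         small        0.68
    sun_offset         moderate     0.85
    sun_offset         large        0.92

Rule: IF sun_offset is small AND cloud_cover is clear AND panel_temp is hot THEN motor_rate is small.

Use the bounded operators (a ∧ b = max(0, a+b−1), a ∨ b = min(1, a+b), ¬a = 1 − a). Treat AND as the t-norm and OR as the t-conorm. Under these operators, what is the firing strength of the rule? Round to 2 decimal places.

firing strength: small=0.68, clear=0.95, hot=0.67; AND[max(0, a+b−1)] → w = 0.30

0.30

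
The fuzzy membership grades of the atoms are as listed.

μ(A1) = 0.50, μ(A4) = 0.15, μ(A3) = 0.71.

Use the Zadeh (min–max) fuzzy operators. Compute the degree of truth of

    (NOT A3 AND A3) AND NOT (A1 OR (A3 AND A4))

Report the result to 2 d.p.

NOT A3 = 1 − 0.71 = 0.29
NOT A3 AND A3 = min(a, b) on (0.29, 0.71) = 0.29
A3 AND A4 = min(a, b) on (0.71, 0.15) = 0.15
A1 OR (A3 AND A4) = max(a, b) on (0.50, 0.15) = 0.50
NOT (A1 OR (A3 AND A4)) = 1 − 0.50 = 0.50
(NOT A3 AND A3) AND NOT (A1 OR (A3 AND A4)) = min(a, b) on (0.29, 0.50) = 0.29

0.29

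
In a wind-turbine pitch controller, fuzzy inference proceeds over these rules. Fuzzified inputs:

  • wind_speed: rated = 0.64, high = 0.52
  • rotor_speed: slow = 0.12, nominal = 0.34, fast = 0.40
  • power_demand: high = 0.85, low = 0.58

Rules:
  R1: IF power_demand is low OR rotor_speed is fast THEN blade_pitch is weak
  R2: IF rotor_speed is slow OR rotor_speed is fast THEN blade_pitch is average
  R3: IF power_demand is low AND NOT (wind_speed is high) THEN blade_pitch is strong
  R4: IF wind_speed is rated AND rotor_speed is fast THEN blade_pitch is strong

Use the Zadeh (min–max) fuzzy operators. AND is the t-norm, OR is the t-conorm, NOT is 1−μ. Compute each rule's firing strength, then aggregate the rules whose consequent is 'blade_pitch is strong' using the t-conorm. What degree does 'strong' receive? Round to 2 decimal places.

0.48

R1: low=0.58, fast=0.40; OR[max(a, b)] → w = 0.58
R2: slow=0.12, fast=0.40; OR[max(a, b)] → w = 0.40
R3: low=0.58, ¬high=1−0.52=0.48; AND[min(a, b)] → w = 0.48
R4: rated=0.64, fast=0.40; AND[min(a, b)] → w = 0.40
Rules with consequent 'strong': {R3, R4} → strengths 0.48, 0.40
Aggregate via t-conorm [max(a, b)]: 0.48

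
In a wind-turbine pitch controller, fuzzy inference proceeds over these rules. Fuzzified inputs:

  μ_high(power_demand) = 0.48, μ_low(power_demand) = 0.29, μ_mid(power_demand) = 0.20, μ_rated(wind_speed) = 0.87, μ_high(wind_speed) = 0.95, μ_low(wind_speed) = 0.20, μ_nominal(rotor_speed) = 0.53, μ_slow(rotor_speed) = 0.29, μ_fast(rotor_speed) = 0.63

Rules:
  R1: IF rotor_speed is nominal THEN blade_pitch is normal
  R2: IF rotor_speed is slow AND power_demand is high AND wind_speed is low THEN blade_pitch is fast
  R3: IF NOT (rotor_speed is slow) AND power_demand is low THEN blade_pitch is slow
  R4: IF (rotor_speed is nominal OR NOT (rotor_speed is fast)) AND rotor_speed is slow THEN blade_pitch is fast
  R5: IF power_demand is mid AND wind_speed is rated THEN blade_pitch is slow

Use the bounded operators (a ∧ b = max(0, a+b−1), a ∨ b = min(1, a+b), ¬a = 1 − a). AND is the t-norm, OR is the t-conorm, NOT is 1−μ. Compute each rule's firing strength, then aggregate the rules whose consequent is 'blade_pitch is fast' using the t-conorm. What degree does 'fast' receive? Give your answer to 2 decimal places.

0.19

R1: nominal=0.53 → w = 0.53
R2: slow=0.29, high=0.48, low=0.20; AND[max(0, a+b−1)] → w = 0.00
R3: ¬slow=1−0.29=0.71, low=0.29; AND[max(0, a+b−1)] → w = 0.00
R4: (nominal=0.53 OR ¬fast=1−0.63=0.37) = 0.90; AND[max(0, a+b−1)] with slow=0.29 → w = 0.19
R5: mid=0.20, rated=0.87; AND[max(0, a+b−1)] → w = 0.07
Rules with consequent 'fast': {R2, R4} → strengths 0.00, 0.19
Aggregate via t-conorm [min(1, a+b)]: 0.19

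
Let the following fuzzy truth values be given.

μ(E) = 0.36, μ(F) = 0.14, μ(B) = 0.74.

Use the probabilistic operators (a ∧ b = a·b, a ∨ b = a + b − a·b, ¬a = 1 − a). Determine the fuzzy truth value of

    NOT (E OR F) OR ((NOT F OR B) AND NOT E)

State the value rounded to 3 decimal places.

0.828

E OR F = a + b − a·b on (0.3600, 0.1400) = 0.4496
NOT (E OR F) = 1 − 0.4496 = 0.5504
NOT F = 1 − 0.1400 = 0.8600
NOT F OR B = a + b − a·b on (0.8600, 0.7400) = 0.9636
NOT E = 1 − 0.3600 = 0.6400
(NOT F OR B) AND NOT E = a·b on (0.9636, 0.6400) = 0.6167
NOT (E OR F) OR ((NOT F OR B) AND NOT E) = a + b − a·b on (0.5504, 0.6167) = 0.8277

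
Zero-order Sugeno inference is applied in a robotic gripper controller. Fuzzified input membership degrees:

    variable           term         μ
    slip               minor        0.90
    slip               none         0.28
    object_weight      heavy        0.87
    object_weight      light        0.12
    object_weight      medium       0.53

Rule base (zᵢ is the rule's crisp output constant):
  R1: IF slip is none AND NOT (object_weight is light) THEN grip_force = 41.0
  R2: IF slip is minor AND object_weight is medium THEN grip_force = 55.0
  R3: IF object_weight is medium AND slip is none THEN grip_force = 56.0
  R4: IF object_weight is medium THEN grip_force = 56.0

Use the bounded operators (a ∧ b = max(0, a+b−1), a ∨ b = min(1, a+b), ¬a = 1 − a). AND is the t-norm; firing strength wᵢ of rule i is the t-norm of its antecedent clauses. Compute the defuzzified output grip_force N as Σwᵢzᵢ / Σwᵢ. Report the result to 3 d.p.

53.473

R1 (z=41.0): none=0.28, ¬light=1−0.12=0.88; AND[max(0, a+b−1)] → w = 0.16
R2 (z=55.0): minor=0.90, medium=0.53; AND[max(0, a+b−1)] → w = 0.43
R3 (z=56.0): medium=0.53, none=0.28; AND[max(0, a+b−1)] → w = 0.00
R4 (z=56.0): medium=0.53 → w = 0.53
Weighted average = (0.16·41.0 + 0.43·55.0 + 0.00·56.0 + 0.53·56.0) / (0.16 + 0.43 + 0.00 + 0.53)
  = 59.8900 / 1.1200 = 53.473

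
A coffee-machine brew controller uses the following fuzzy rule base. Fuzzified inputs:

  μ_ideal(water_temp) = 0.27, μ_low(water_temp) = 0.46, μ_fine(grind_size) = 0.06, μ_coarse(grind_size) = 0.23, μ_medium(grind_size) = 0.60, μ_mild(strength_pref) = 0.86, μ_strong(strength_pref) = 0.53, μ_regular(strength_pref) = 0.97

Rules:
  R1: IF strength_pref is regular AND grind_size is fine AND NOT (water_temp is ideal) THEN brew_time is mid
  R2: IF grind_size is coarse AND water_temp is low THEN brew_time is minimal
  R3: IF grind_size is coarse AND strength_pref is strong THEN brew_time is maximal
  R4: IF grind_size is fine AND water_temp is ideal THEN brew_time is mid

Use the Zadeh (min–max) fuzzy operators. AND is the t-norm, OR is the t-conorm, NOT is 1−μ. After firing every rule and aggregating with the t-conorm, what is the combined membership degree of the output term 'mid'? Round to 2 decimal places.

R1: regular=0.97, fine=0.06, ¬ideal=1−0.27=0.73; AND[min(a, b)] → w = 0.06
R2: coarse=0.23, low=0.46; AND[min(a, b)] → w = 0.23
R3: coarse=0.23, strong=0.53; AND[min(a, b)] → w = 0.23
R4: fine=0.06, ideal=0.27; AND[min(a, b)] → w = 0.06
Rules with consequent 'mid': {R1, R4} → strengths 0.06, 0.06
Aggregate via t-conorm [max(a, b)]: 0.06

0.06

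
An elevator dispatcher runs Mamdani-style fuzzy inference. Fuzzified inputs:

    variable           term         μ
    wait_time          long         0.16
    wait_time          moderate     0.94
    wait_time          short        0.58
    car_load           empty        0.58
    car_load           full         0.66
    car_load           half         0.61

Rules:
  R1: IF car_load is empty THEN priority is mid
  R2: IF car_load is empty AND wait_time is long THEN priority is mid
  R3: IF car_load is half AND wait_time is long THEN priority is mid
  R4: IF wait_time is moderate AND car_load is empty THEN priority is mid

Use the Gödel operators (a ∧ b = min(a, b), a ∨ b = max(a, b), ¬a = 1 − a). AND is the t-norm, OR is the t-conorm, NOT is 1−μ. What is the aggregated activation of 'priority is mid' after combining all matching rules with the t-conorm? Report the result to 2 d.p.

0.58

R1: empty=0.58 → w = 0.58
R2: empty=0.58, long=0.16; AND[min(a, b)] → w = 0.16
R3: half=0.61, long=0.16; AND[min(a, b)] → w = 0.16
R4: moderate=0.94, empty=0.58; AND[min(a, b)] → w = 0.58
Rules with consequent 'mid': {R1, R2, R3, R4} → strengths 0.58, 0.16, 0.16, 0.58
Aggregate via t-conorm [max(a, b)]: 0.58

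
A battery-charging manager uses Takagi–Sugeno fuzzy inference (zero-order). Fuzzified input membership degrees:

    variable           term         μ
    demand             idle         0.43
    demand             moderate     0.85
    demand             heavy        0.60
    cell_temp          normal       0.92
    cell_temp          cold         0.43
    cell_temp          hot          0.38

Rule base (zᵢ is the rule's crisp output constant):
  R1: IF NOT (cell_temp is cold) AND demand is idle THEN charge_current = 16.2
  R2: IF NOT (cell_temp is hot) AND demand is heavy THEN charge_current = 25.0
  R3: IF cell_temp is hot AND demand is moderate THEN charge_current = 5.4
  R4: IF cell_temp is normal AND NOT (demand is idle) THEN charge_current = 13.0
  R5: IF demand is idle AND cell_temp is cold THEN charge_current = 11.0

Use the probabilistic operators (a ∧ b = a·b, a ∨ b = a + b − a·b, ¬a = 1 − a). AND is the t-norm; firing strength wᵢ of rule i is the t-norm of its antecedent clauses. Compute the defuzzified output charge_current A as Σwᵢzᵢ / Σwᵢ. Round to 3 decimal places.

14.469

R1 (z=16.2): ¬cold=1−0.43=0.57, idle=0.43; AND[a·b] → w = 0.2451
R2 (z=25.0): ¬hot=1−0.38=0.62, heavy=0.60; AND[a·b] → w = 0.3720
R3 (z=5.4): hot=0.38, moderate=0.85; AND[a·b] → w = 0.3230
R4 (z=13.0): normal=0.92, ¬idle=1−0.43=0.57; AND[a·b] → w = 0.5244
R5 (z=11.0): idle=0.43, cold=0.43; AND[a·b] → w = 0.1849
Weighted average = (0.2451·16.2 + 0.3720·25.0 + 0.3230·5.4 + 0.5244·13.0 + 0.1849·11.0) / (0.2451 + 0.3720 + 0.3230 + 0.5244 + 0.1849)
  = 23.8659 / 1.6494 = 14.469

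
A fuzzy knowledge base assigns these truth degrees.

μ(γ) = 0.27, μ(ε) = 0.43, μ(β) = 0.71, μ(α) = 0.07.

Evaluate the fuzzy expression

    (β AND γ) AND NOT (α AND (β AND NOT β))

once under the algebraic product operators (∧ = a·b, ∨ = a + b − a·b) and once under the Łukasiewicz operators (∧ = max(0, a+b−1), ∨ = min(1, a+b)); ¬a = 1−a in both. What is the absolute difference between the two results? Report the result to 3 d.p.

0.189

Under algebraic product:
  β AND γ = a·b on (0.7100, 0.2700) = 0.1917
  NOT β = 1 − 0.7100 = 0.2900
  β AND NOT β = a·b on (0.7100, 0.2900) = 0.2059
  α AND (β AND NOT β) = a·b on (0.0700, 0.2059) = 0.0144
  NOT (α AND (β AND NOT β)) = 1 − 0.0144 = 0.9856
  (β AND γ) AND NOT (α AND (β AND NOT β)) = a·b on (0.1917, 0.9856) = 0.1889
  → value = 0.1889
Under Łukasiewicz:
  β AND γ = max(0, a+b−1) on (0.71, 0.27) = 0.00
  NOT β = 1 − 0.71 = 0.29
  β AND NOT β = max(0, a+b−1) on (0.71, 0.29) = 0.00
  α AND (β AND NOT β) = max(0, a+b−1) on (0.07, 0.00) = 0.00
  NOT (α AND (β AND NOT β)) = 1 − 0.00 = 1.00
  (β AND γ) AND NOT (α AND (β AND NOT β)) = max(0, a+b−1) on (0.00, 1.00) = 0.00
  → value = 0.0000
|0.1889 − 0.0000| = 0.189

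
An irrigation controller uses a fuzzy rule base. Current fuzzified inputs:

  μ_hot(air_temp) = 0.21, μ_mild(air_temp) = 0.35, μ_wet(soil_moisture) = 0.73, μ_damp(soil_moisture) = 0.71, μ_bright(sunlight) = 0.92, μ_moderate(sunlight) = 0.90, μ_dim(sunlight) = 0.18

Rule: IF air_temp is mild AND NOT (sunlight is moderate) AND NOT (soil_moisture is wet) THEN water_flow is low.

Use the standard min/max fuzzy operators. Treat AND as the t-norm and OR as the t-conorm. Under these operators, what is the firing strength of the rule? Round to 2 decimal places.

firing strength: mild=0.35, ¬moderate=1−0.90=0.10, ¬wet=1−0.73=0.27; AND[min(a, b)] → w = 0.10

0.10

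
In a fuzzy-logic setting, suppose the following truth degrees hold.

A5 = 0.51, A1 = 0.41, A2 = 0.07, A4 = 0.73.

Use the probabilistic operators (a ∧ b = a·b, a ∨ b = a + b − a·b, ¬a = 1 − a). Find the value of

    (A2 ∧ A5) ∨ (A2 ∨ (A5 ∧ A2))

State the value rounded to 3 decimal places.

A2 ∧ A5 = a·b on (0.0700, 0.5100) = 0.0357
A5 ∧ A2 = a·b on (0.5100, 0.0700) = 0.0357
A2 ∨ (A5 ∧ A2) = a + b − a·b on (0.0700, 0.0357) = 0.1032
(A2 ∧ A5) ∨ (A2 ∨ (A5 ∧ A2)) = a + b − a·b on (0.0357, 0.1032) = 0.1352

0.135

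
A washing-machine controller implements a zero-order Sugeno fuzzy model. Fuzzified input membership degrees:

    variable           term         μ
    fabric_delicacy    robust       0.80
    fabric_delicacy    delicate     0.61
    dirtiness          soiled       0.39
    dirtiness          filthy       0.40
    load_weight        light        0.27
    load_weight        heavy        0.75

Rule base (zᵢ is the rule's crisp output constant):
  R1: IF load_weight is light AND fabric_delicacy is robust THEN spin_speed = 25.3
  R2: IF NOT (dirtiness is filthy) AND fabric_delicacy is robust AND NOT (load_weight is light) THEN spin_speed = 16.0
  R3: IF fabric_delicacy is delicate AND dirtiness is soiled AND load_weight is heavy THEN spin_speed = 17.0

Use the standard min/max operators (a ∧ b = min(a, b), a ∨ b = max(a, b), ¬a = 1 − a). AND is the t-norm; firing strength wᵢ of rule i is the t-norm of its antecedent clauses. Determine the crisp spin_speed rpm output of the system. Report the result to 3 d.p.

18.302

R1 (z=25.3): light=0.27, robust=0.80; AND[min(a, b)] → w = 0.27
R2 (z=16.0): ¬filthy=1−0.40=0.60, robust=0.80, ¬light=1−0.27=0.73; AND[min(a, b)] → w = 0.60
R3 (z=17.0): delicate=0.61, soiled=0.39, heavy=0.75; AND[min(a, b)] → w = 0.39
Weighted average = (0.27·25.3 + 0.60·16.0 + 0.39·17.0) / (0.27 + 0.60 + 0.39)
  = 23.0610 / 1.2600 = 18.302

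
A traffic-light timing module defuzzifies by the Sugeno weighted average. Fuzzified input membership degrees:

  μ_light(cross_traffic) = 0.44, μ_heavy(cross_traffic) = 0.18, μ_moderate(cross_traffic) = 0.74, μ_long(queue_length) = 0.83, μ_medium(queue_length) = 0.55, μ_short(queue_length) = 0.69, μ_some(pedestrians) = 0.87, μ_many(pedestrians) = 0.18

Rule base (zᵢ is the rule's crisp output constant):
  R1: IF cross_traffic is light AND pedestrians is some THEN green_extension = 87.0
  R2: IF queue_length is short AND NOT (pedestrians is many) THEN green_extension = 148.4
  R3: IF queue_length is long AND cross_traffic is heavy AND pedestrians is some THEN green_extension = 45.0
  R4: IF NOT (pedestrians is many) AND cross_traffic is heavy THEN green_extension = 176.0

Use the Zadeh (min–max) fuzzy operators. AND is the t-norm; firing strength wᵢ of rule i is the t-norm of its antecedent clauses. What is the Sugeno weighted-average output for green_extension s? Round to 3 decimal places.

R1 (z=87.0): light=0.44, some=0.87; AND[min(a, b)] → w = 0.44
R2 (z=148.4): short=0.69, ¬many=1−0.18=0.82; AND[min(a, b)] → w = 0.69
R3 (z=45.0): long=0.83, heavy=0.18, some=0.87; AND[min(a, b)] → w = 0.18
R4 (z=176.0): ¬many=1−0.18=0.82, heavy=0.18; AND[min(a, b)] → w = 0.18
Weighted average = (0.44·87.0 + 0.69·148.4 + 0.18·45.0 + 0.18·176.0) / (0.44 + 0.69 + 0.18 + 0.18)
  = 180.4560 / 1.4900 = 121.111

121.111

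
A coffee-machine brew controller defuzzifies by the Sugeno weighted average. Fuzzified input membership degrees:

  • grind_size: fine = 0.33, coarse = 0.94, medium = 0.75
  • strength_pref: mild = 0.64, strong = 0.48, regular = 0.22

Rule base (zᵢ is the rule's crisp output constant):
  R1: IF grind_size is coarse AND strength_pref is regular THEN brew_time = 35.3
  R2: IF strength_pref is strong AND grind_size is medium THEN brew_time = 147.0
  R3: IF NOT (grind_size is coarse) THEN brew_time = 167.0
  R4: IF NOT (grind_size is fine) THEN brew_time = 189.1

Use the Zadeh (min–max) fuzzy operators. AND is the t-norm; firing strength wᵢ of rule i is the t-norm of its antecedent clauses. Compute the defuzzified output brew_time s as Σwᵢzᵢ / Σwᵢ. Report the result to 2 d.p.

150.38

R1 (z=35.3): coarse=0.94, regular=0.22; AND[min(a, b)] → w = 0.22
R2 (z=147.0): strong=0.48, medium=0.75; AND[min(a, b)] → w = 0.48
R3 (z=167.0): ¬coarse=1−0.94=0.06 → w = 0.06
R4 (z=189.1): ¬fine=1−0.33=0.67 → w = 0.67
Weighted average = (0.22·35.3 + 0.48·147.0 + 0.06·167.0 + 0.67·189.1) / (0.22 + 0.48 + 0.06 + 0.67)
  = 215.0430 / 1.4300 = 150.38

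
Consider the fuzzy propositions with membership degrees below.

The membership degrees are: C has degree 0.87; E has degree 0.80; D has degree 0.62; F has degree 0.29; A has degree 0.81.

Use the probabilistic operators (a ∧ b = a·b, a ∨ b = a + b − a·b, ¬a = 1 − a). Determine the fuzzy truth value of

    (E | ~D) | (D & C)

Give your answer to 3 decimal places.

~D = 1 − 0.6200 = 0.3800
E | ~D = a + b − a·b on (0.8000, 0.3800) = 0.8760
D & C = a·b on (0.6200, 0.8700) = 0.5394
(E | ~D) | (D & C) = a + b − a·b on (0.8760, 0.5394) = 0.9429

0.943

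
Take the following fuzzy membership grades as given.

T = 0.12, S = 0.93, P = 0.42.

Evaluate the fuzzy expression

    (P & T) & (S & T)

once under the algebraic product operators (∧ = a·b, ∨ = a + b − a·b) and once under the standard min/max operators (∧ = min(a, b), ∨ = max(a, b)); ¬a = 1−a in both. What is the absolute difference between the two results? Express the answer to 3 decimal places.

0.114

Under algebraic product:
  P & T = a·b on (0.4200, 0.1200) = 0.0504
  S & T = a·b on (0.9300, 0.1200) = 0.1116
  (P & T) & (S & T) = a·b on (0.0504, 0.1116) = 0.0056
  → value = 0.0056
Under standard min/max:
  P & T = min(a, b) on (0.42, 0.12) = 0.12
  S & T = min(a, b) on (0.93, 0.12) = 0.12
  (P & T) & (S & T) = min(a, b) on (0.12, 0.12) = 0.12
  → value = 0.1200
|0.0056 − 0.1200| = 0.114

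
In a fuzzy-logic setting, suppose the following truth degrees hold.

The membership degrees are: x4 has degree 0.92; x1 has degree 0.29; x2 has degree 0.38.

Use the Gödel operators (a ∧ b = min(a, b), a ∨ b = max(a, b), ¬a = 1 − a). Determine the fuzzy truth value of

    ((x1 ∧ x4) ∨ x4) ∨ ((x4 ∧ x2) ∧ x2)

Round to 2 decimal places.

x1 ∧ x4 = min(a, b) on (0.29, 0.92) = 0.29
(x1 ∧ x4) ∨ x4 = max(a, b) on (0.29, 0.92) = 0.92
x4 ∧ x2 = min(a, b) on (0.92, 0.38) = 0.38
(x4 ∧ x2) ∧ x2 = min(a, b) on (0.38, 0.38) = 0.38
((x1 ∧ x4) ∨ x4) ∨ ((x4 ∧ x2) ∧ x2) = max(a, b) on (0.92, 0.38) = 0.92

0.92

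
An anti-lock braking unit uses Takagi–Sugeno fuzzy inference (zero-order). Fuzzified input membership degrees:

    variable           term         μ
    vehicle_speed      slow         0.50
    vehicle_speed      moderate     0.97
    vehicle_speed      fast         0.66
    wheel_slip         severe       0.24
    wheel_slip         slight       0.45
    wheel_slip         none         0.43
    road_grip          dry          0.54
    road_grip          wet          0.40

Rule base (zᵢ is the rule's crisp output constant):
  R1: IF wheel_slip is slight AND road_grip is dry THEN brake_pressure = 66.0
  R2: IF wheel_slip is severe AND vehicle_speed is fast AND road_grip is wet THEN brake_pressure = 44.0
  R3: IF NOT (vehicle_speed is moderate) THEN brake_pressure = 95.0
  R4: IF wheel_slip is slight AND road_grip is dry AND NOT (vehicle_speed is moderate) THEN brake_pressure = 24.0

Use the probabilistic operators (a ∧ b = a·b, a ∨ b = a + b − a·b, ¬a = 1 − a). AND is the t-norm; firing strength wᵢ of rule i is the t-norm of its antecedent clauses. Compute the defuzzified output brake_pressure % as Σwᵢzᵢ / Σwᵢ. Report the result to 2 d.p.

R1 (z=66.0): slight=0.45, dry=0.54; AND[a·b] → w = 0.2430
R2 (z=44.0): severe=0.24, fast=0.66, wet=0.40; AND[a·b] → w = 0.0634
R3 (z=95.0): ¬moderate=1−0.97=0.03 → w = 0.0300
R4 (z=24.0): slight=0.45, dry=0.54, ¬moderate=1−0.97=0.03; AND[a·b] → w = 0.0073
Weighted average = (0.2430·66.0 + 0.0634·44.0 + 0.0300·95.0 + 0.0073·24.0) / (0.2430 + 0.0634 + 0.0300 + 0.0073)
  = 21.8508 / 0.3437 = 63.58

63.58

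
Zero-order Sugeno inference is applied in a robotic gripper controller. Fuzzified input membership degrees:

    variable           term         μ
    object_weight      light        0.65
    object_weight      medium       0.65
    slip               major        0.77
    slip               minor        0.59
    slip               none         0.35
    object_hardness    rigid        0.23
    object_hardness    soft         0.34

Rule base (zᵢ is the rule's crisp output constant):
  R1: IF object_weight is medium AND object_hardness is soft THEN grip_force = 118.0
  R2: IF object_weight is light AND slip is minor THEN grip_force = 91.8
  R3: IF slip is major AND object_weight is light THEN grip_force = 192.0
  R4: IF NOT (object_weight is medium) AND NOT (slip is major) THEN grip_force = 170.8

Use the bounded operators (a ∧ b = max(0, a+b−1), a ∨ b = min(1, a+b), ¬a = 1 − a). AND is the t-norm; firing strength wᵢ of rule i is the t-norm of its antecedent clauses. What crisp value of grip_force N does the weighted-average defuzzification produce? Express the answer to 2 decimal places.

155.56

R1 (z=118.0): medium=0.65, soft=0.34; AND[max(0, a+b−1)] → w = 0.00
R2 (z=91.8): light=0.65, minor=0.59; AND[max(0, a+b−1)] → w = 0.24
R3 (z=192.0): major=0.77, light=0.65; AND[max(0, a+b−1)] → w = 0.42
R4 (z=170.8): ¬medium=1−0.65=0.35, ¬major=1−0.77=0.23; AND[max(0, a+b−1)] → w = 0.00
Weighted average = (0.00·118.0 + 0.24·91.8 + 0.42·192.0 + 0.00·170.8) / (0.00 + 0.24 + 0.42 + 0.00)
  = 102.6720 / 0.6600 = 155.56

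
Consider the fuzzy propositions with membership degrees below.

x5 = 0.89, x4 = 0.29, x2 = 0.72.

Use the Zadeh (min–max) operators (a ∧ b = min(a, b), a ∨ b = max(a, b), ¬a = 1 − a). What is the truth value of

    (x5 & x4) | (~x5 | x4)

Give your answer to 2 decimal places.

0.29

x5 & x4 = min(a, b) on (0.89, 0.29) = 0.29
~x5 = 1 − 0.89 = 0.11
~x5 | x4 = max(a, b) on (0.11, 0.29) = 0.29
(x5 & x4) | (~x5 | x4) = max(a, b) on (0.29, 0.29) = 0.29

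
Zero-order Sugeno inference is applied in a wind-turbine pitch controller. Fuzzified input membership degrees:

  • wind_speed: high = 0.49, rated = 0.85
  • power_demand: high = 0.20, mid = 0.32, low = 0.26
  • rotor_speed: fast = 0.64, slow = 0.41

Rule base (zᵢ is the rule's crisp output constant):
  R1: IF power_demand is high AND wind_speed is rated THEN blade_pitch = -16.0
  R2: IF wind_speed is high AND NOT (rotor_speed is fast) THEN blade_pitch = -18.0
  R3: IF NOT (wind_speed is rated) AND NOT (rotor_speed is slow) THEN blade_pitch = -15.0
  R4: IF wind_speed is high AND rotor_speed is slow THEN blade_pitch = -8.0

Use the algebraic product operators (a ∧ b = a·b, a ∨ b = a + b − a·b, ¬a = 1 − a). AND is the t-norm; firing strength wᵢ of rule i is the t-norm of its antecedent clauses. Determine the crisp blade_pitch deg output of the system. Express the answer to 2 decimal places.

-13.89

R1 (z=-16.0): high=0.20, rated=0.85; AND[a·b] → w = 0.1700
R2 (z=-18.0): high=0.49, ¬fast=1−0.64=0.36; AND[a·b] → w = 0.1764
R3 (z=-15.0): ¬rated=1−0.85=0.15, ¬slow=1−0.41=0.59; AND[a·b] → w = 0.0885
R4 (z=-8.0): high=0.49, slow=0.41; AND[a·b] → w = 0.2009
Weighted average = (0.1700·-16.0 + 0.1764·-18.0 + 0.0885·-15.0 + 0.2009·-8.0) / (0.1700 + 0.1764 + 0.0885 + 0.2009)
  = -8.8299 / 0.6358 = -13.89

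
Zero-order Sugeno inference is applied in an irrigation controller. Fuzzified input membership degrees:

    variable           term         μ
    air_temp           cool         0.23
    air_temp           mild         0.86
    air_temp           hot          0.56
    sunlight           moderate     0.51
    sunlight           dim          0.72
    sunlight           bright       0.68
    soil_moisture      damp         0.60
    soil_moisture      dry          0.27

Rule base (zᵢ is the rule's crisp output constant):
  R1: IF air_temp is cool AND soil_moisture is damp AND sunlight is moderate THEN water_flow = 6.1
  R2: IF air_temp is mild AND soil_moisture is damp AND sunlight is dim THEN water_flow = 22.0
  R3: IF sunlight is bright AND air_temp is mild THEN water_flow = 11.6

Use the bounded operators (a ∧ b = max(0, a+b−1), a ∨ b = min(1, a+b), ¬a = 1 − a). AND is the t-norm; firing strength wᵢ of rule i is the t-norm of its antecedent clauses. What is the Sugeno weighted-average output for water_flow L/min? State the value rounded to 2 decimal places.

14.20

R1 (z=6.1): cool=0.23, damp=0.60, moderate=0.51; AND[max(0, a+b−1)] → w = 0.00
R2 (z=22.0): mild=0.86, damp=0.60, dim=0.72; AND[max(0, a+b−1)] → w = 0.18
R3 (z=11.6): bright=0.68, mild=0.86; AND[max(0, a+b−1)] → w = 0.54
Weighted average = (0.00·6.1 + 0.18·22.0 + 0.54·11.6) / (0.00 + 0.18 + 0.54)
  = 10.2240 / 0.7200 = 14.20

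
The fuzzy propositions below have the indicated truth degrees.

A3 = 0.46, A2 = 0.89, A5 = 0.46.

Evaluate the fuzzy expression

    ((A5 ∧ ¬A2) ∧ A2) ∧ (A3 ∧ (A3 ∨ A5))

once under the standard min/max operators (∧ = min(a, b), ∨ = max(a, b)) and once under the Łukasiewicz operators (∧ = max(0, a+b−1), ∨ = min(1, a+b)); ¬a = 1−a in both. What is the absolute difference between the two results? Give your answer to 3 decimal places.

0.110

Under standard min/max:
  ¬A2 = 1 − 0.89 = 0.11
  A5 ∧ ¬A2 = min(a, b) on (0.46, 0.11) = 0.11
  (A5 ∧ ¬A2) ∧ A2 = min(a, b) on (0.11, 0.89) = 0.11
  A3 ∨ A5 = max(a, b) on (0.46, 0.46) = 0.46
  A3 ∧ (A3 ∨ A5) = min(a, b) on (0.46, 0.46) = 0.46
  ((A5 ∧ ¬A2) ∧ A2) ∧ (A3 ∧ (A3 ∨ A5)) = min(a, b) on (0.11, 0.46) = 0.11
  → value = 0.1100
Under Łukasiewicz:
  ¬A2 = 1 − 0.89 = 0.11
  A5 ∧ ¬A2 = max(0, a+b−1) on (0.46, 0.11) = 0.00
  (A5 ∧ ¬A2) ∧ A2 = max(0, a+b−1) on (0.00, 0.89) = 0.00
  A3 ∨ A5 = min(1, a+b) on (0.46, 0.46) = 0.92
  A3 ∧ (A3 ∨ A5) = max(0, a+b−1) on (0.46, 0.92) = 0.38
  ((A5 ∧ ¬A2) ∧ A2) ∧ (A3 ∧ (A3 ∨ A5)) = max(0, a+b−1) on (0.00, 0.38) = 0.00
  → value = 0.0000
|0.1100 − 0.0000| = 0.110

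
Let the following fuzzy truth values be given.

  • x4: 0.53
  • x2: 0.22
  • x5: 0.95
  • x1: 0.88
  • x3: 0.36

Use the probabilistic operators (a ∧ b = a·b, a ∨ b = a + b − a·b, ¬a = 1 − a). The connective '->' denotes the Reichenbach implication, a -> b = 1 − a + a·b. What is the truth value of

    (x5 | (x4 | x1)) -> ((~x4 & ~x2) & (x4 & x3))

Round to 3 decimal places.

x4 | x1 = a + b − a·b on (0.5300, 0.8800) = 0.9436
x5 | (x4 | x1) = a + b − a·b on (0.9500, 0.9436) = 0.9972
~x4 = 1 − 0.5300 = 0.4700
~x2 = 1 − 0.2200 = 0.7800
~x4 & ~x2 = a·b on (0.4700, 0.7800) = 0.3666
x4 & x3 = a·b on (0.5300, 0.3600) = 0.1908
(~x4 & ~x2) & (x4 & x3) = a·b on (0.3666, 0.1908) = 0.0699
(x5 | (x4 | x1)) -> ((~x4 & ~x2) & (x4 & x3))  [Reichenbach: 1 − a + a·b] with a=0.9972, b=0.0699 → 0.0726

0.073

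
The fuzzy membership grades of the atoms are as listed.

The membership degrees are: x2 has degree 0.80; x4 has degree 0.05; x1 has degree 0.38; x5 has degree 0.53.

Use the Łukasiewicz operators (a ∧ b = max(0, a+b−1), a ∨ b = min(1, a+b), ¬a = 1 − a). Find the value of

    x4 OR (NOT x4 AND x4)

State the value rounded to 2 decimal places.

0.05

NOT x4 = 1 − 0.05 = 0.95
NOT x4 AND x4 = max(0, a+b−1) on (0.95, 0.05) = 0.00
x4 OR (NOT x4 AND x4) = min(1, a+b) on (0.05, 0.00) = 0.05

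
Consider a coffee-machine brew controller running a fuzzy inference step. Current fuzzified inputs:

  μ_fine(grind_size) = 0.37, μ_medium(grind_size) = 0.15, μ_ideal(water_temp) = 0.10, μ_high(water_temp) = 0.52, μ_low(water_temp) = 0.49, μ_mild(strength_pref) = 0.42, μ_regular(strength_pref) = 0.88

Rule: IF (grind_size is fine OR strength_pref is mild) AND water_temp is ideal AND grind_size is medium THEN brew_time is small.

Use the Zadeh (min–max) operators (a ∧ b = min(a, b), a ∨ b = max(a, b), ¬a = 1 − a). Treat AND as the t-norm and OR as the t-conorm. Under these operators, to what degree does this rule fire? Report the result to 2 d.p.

firing strength: (fine=0.37 OR mild=0.42) = 0.42; AND[min(a, b)] with ideal=0.10, medium=0.15 → w = 0.10

0.10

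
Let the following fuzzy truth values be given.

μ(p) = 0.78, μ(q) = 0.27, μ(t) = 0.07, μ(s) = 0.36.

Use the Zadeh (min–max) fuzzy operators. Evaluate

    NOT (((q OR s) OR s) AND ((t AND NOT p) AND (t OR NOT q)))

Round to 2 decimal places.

0.93

q OR s = max(a, b) on (0.27, 0.36) = 0.36
(q OR s) OR s = max(a, b) on (0.36, 0.36) = 0.36
NOT p = 1 − 0.78 = 0.22
t AND NOT p = min(a, b) on (0.07, 0.22) = 0.07
NOT q = 1 − 0.27 = 0.73
t OR NOT q = max(a, b) on (0.07, 0.73) = 0.73
(t AND NOT p) AND (t OR NOT q) = min(a, b) on (0.07, 0.73) = 0.07
((q OR s) OR s) AND ((t AND NOT p) AND (t OR NOT q)) = min(a, b) on (0.36, 0.07) = 0.07
NOT (((q OR s) OR s) AND ((t AND NOT p) AND (t OR NOT q))) = 1 − 0.07 = 0.93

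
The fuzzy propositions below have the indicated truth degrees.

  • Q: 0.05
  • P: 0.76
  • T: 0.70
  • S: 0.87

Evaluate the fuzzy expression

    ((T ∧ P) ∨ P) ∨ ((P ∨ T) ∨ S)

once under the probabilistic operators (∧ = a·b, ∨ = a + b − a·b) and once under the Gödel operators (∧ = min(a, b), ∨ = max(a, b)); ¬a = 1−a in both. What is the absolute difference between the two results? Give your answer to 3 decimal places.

Under probabilistic:
  T ∧ P = a·b on (0.7000, 0.7600) = 0.5320
  (T ∧ P) ∨ P = a + b − a·b on (0.5320, 0.7600) = 0.8877
  P ∨ T = a + b − a·b on (0.7600, 0.7000) = 0.9280
  (P ∨ T) ∨ S = a + b − a·b on (0.9280, 0.8700) = 0.9906
  ((T ∧ P) ∨ P) ∨ ((P ∨ T) ∨ S) = a + b − a·b on (0.8877, 0.9906) = 0.9989
  → value = 0.9989
Under Gödel:
  T ∧ P = min(a, b) on (0.70, 0.76) = 0.70
  (T ∧ P) ∨ P = max(a, b) on (0.70, 0.76) = 0.76
  P ∨ T = max(a, b) on (0.76, 0.70) = 0.76
  (P ∨ T) ∨ S = max(a, b) on (0.76, 0.87) = 0.87
  ((T ∧ P) ∨ P) ∨ ((P ∨ T) ∨ S) = max(a, b) on (0.76, 0.87) = 0.87
  → value = 0.8700
|0.9989 − 0.8700| = 0.129

0.129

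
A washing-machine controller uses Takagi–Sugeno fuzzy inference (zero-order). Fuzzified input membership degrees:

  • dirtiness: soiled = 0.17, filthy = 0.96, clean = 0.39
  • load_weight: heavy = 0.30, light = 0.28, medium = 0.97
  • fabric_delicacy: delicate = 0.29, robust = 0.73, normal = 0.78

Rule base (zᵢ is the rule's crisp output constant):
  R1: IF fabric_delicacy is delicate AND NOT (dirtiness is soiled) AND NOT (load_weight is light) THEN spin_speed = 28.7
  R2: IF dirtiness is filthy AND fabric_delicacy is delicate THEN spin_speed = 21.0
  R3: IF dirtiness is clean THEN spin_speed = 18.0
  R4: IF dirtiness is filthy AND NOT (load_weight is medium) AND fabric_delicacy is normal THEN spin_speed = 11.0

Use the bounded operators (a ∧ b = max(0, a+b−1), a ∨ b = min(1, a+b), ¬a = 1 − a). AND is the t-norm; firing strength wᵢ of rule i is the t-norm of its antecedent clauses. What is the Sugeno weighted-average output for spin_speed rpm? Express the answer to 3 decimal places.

19.172

R1 (z=28.7): delicate=0.29, ¬soiled=1−0.17=0.83, ¬light=1−0.28=0.72; AND[max(0, a+b−1)] → w = 0.00
R2 (z=21.0): filthy=0.96, delicate=0.29; AND[max(0, a+b−1)] → w = 0.25
R3 (z=18.0): clean=0.39 → w = 0.39
R4 (z=11.0): filthy=0.96, ¬medium=1−0.97=0.03, normal=0.78; AND[max(0, a+b−1)] → w = 0.00
Weighted average = (0.00·28.7 + 0.25·21.0 + 0.39·18.0 + 0.00·11.0) / (0.00 + 0.25 + 0.39 + 0.00)
  = 12.2700 / 0.6400 = 19.172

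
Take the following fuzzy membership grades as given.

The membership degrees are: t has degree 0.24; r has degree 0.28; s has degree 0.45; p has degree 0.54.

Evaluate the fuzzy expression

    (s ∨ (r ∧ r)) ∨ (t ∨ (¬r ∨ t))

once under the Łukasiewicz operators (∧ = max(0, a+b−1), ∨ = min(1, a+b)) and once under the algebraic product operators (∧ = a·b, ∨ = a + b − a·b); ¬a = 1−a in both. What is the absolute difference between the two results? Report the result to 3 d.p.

0.082

Under Łukasiewicz:
  r ∧ r = max(0, a+b−1) on (0.28, 0.28) = 0.00
  s ∨ (r ∧ r) = min(1, a+b) on (0.45, 0.00) = 0.45
  ¬r = 1 − 0.28 = 0.72
  ¬r ∨ t = min(1, a+b) on (0.72, 0.24) = 0.96
  t ∨ (¬r ∨ t) = min(1, a+b) on (0.24, 0.96) = 1.00
  (s ∨ (r ∧ r)) ∨ (t ∨ (¬r ∨ t)) = min(1, a+b) on (0.45, 1.00) = 1.00
  → value = 1.0000
Under algebraic product:
  r ∧ r = a·b on (0.2800, 0.2800) = 0.0784
  s ∨ (r ∧ r) = a + b − a·b on (0.4500, 0.0784) = 0.4931
  ¬r = 1 − 0.2800 = 0.7200
  ¬r ∨ t = a + b − a·b on (0.7200, 0.2400) = 0.7872
  t ∨ (¬r ∨ t) = a + b − a·b on (0.2400, 0.7872) = 0.8383
  (s ∨ (r ∧ r)) ∨ (t ∨ (¬r ∨ t)) = a + b − a·b on (0.4931, 0.8383) = 0.9180
  → value = 0.9180
|1.0000 − 0.9180| = 0.082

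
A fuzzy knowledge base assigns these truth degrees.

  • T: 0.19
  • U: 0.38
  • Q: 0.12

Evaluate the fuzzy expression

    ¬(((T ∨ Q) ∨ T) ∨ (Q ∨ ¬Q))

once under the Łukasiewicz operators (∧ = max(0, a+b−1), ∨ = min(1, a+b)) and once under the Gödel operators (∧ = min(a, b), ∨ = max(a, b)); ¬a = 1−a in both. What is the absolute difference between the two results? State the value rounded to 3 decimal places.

Under Łukasiewicz:
  T ∨ Q = min(1, a+b) on (0.19, 0.12) = 0.31
  (T ∨ Q) ∨ T = min(1, a+b) on (0.31, 0.19) = 0.50
  ¬Q = 1 − 0.12 = 0.88
  Q ∨ ¬Q = min(1, a+b) on (0.12, 0.88) = 1.00
  ((T ∨ Q) ∨ T) ∨ (Q ∨ ¬Q) = min(1, a+b) on (0.50, 1.00) = 1.00
  ¬(((T ∨ Q) ∨ T) ∨ (Q ∨ ¬Q)) = 1 − 1.00 = 0.00
  → value = 0.0000
Under Gödel:
  T ∨ Q = max(a, b) on (0.19, 0.12) = 0.19
  (T ∨ Q) ∨ T = max(a, b) on (0.19, 0.19) = 0.19
  ¬Q = 1 − 0.12 = 0.88
  Q ∨ ¬Q = max(a, b) on (0.12, 0.88) = 0.88
  ((T ∨ Q) ∨ T) ∨ (Q ∨ ¬Q) = max(a, b) on (0.19, 0.88) = 0.88
  ¬(((T ∨ Q) ∨ T) ∨ (Q ∨ ¬Q)) = 1 − 0.88 = 0.12
  → value = 0.1200
|0.0000 − 0.1200| = 0.120

0.120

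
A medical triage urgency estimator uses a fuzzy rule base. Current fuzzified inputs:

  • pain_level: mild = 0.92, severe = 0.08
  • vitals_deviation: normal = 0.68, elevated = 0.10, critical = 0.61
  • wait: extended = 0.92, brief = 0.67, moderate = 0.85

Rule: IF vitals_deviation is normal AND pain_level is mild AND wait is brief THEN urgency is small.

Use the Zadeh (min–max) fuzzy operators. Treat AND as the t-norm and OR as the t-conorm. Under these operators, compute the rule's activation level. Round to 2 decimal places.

firing strength: normal=0.68, mild=0.92, brief=0.67; AND[min(a, b)] → w = 0.67

0.67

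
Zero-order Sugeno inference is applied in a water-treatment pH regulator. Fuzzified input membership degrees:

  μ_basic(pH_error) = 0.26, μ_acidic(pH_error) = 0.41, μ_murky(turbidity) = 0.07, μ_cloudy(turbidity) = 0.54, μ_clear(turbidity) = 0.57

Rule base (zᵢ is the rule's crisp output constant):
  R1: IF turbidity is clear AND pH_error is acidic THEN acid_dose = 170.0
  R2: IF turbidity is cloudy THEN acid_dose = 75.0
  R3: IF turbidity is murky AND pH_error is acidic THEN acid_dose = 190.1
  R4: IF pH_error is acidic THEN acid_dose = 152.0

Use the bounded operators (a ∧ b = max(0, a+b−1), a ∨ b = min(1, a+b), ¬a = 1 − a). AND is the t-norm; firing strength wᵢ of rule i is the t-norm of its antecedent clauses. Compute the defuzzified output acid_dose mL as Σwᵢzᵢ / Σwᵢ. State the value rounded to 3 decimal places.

108.232

R1 (z=170.0): clear=0.57, acidic=0.41; AND[max(0, a+b−1)] → w = 0.00
R2 (z=75.0): cloudy=0.54 → w = 0.54
R3 (z=190.1): murky=0.07, acidic=0.41; AND[max(0, a+b−1)] → w = 0.00
R4 (z=152.0): acidic=0.41 → w = 0.41
Weighted average = (0.00·170.0 + 0.54·75.0 + 0.00·190.1 + 0.41·152.0) / (0.00 + 0.54 + 0.00 + 0.41)
  = 102.8200 / 0.9500 = 108.232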